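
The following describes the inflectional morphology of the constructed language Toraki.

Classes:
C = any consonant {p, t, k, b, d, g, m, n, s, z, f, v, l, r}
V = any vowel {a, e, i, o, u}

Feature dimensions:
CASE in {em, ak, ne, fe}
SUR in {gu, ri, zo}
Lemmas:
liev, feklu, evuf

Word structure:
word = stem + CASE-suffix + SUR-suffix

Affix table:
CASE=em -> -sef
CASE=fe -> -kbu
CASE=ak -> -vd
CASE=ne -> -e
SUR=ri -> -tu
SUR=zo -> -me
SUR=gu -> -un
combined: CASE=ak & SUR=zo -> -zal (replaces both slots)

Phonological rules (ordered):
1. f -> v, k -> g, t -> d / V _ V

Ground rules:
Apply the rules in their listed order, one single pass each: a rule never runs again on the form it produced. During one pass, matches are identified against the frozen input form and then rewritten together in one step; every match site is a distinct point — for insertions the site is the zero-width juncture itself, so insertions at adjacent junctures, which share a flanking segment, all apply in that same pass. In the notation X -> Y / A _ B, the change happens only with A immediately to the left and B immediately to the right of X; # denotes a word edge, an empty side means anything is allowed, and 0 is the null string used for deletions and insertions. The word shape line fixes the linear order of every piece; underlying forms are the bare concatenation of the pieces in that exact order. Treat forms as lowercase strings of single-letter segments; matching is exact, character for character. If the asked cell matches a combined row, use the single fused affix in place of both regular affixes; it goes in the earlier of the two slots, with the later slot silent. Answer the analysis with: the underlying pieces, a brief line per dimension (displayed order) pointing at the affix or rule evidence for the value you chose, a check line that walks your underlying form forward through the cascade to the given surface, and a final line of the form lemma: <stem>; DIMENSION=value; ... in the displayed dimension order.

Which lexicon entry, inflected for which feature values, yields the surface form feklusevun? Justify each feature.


underlying: feklu-sef-un
CASE=em - signalled by the affix -sef
SUR=gu - signalled by the affix -un
check: feklusefun -> feklusevun
lemma: feklu; CASE=em; SUR=gu


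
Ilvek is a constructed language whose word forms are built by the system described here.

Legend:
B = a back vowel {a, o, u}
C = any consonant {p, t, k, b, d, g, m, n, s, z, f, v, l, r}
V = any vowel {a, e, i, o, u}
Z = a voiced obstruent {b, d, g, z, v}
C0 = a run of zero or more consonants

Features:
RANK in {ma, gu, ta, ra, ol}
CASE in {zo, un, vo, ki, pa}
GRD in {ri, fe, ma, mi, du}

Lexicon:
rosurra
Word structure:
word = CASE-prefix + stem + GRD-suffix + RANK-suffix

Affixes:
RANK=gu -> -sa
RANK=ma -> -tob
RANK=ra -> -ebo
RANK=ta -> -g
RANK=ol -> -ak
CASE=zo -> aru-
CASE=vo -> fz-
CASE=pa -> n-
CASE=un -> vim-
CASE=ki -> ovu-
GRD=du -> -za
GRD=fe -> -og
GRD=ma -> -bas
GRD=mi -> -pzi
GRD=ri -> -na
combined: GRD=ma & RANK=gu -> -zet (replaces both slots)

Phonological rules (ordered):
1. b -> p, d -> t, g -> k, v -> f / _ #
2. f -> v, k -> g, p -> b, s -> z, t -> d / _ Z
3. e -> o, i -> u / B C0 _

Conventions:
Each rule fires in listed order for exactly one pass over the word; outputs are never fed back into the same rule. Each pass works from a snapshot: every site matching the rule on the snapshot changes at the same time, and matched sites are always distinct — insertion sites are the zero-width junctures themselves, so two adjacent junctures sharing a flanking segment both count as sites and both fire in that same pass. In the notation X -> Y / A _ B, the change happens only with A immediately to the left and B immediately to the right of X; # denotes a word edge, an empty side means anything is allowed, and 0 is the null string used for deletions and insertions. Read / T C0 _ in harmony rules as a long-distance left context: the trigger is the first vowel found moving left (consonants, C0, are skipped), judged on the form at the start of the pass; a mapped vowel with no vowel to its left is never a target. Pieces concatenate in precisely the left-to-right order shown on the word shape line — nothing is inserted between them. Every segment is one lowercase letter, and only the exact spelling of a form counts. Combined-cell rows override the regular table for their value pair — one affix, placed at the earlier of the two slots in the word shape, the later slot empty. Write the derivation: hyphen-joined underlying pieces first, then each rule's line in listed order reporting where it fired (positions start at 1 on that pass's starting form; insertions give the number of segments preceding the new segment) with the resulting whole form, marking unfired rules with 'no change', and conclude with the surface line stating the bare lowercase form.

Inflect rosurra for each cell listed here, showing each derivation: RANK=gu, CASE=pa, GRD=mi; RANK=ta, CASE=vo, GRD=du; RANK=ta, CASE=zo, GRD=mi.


cell RANK=gu, CASE=pa, GRD=mi:
underlying: n-rosurra-pzi-sa
1. b -> p, d -> t, g -> k, v -> f / _ #: no change
2. f -> v, k -> g, p -> b, s -> z, t -> d / _ Z: fires at position(s) 9: nrosurrabzisa
3. e -> o, i -> u / B C0 _: fires at position(s) 11: nrosurrabzusa
surface: nrosurrabzusa

cell RANK=ta, CASE=vo, GRD=du:
underlying: fz-rosurra-za-g
1. b -> p, d -> t, g -> k, v -> f / _ #: fires at position(s) 12: fzrosurrazak
2. f -> v, k -> g, p -> b, s -> z, t -> d / _ Z: fires at position(s) 1: vzrosurrazak
3. e -> o, i -> u / B C0 _: no change
surface: vzrosurrazak

cell RANK=ta, CASE=zo, GRD=mi:
underlying: aru-rosurra-pzi-g
1. b -> p, d -> t, g -> k, v -> f / _ #: fires at position(s) 14: arurosurrapzik
2. f -> v, k -> g, p -> b, s -> z, t -> d / _ Z: fires at position(s) 11: arurosurrabzik
3. e -> o, i -> u / B C0 _: fires at position(s) 13: arurosurrabzuk
surface: arurosurrabzuk


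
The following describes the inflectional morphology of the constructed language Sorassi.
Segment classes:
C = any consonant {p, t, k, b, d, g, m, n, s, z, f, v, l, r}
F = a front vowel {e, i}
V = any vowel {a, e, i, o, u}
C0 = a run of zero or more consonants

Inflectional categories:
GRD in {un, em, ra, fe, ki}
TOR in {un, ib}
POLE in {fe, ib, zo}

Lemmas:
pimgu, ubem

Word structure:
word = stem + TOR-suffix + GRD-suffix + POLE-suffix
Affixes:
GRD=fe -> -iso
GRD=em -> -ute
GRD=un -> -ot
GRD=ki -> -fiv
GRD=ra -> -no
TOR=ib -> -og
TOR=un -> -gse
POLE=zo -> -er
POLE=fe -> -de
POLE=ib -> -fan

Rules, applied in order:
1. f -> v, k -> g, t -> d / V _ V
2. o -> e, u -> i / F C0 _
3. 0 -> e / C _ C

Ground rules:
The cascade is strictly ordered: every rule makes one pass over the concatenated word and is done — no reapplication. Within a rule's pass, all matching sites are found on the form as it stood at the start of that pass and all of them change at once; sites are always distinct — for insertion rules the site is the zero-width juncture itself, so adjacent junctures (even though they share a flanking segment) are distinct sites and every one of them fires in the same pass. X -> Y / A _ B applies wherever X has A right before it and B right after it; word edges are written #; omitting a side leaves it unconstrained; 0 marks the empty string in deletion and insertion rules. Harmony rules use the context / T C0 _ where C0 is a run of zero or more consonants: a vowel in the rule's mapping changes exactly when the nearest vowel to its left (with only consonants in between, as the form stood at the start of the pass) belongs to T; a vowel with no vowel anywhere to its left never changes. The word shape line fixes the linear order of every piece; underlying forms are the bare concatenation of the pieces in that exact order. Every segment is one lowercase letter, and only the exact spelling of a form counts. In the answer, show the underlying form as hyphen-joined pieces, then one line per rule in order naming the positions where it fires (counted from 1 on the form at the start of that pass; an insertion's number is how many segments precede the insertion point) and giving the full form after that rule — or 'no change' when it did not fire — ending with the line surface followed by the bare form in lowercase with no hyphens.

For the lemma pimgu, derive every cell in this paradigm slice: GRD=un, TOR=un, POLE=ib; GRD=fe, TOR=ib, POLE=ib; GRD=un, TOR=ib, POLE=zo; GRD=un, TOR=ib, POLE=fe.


cell GRD=un, TOR=un, POLE=ib:
underlying: pimgu-gse-ot-fan
1. f -> v, k -> g, t -> d / V _ V: no change
2. o -> e, u -> i / F C0 _: fires at position(s) 5, 9: pimgigseetfan
3. 0 -> e / C _ C: inserts after position(s) 3, 6, 10: pimegigeseetefan
surface: pimegigeseetefan

cell GRD=fe, TOR=ib, POLE=ib:
underlying: pimgu-og-iso-fan
1. f -> v, k -> g, t -> d / V _ V: fires at position(s) 11: pimguogisovan
2. o -> e, u -> i / F C0 _: fires at position(s) 5, 10: pimgiogisevan
3. 0 -> e / C _ C: inserts after position(s) 3: pimegiogisevan
surface: pimegiogisevan

cell GRD=un, TOR=ib, POLE=zo:
underlying: pimgu-og-ot-er
1. f -> v, k -> g, t -> d / V _ V: fires at position(s) 9: pimguogoder
2. o -> e, u -> i / F C0 _: fires at position(s) 5: pimgiogoder
3. 0 -> e / C _ C: inserts after position(s) 3: pimegiogoder
surface: pimegiogoder

cell GRD=un, TOR=ib, POLE=fe:
underlying: pimgu-og-ot-de
1. f -> v, k -> g, t -> d / V _ V: no change
2. o -> e, u -> i / F C0 _: fires at position(s) 5: pimgiogotde
3. 0 -> e / C _ C: inserts after position(s) 3, 9: pimegiogotede
surface: pimegiogotede


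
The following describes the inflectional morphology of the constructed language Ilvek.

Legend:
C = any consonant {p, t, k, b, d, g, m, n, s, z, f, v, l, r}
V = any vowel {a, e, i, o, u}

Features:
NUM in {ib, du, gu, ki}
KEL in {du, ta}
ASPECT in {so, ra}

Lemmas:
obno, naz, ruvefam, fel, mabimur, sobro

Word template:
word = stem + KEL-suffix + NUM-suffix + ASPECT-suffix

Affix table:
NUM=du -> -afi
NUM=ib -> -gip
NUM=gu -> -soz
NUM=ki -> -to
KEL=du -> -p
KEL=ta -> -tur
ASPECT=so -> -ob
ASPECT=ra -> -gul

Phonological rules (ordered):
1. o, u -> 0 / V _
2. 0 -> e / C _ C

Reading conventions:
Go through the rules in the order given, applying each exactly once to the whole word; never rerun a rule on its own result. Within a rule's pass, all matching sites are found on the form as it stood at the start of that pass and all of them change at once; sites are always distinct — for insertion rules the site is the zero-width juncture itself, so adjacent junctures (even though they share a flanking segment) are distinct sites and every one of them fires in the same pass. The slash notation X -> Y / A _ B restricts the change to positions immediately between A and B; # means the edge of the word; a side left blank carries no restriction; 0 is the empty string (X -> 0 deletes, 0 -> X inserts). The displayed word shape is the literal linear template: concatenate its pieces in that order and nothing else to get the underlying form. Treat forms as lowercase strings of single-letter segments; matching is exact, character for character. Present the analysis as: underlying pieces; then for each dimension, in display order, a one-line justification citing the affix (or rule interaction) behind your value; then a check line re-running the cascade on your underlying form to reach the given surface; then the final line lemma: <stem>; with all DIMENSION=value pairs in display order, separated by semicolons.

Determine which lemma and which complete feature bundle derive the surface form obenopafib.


underlying: obno-p-afi-ob
NUM=du - signalled by the affix -afi
KEL=du - signalled by the affix -p
ASPECT=so - signalled by the affix -ob
check: obnopafiob -> obnopafib -> obenopafib
lemma: obno; NUM=du; KEL=du; ASPECT=so


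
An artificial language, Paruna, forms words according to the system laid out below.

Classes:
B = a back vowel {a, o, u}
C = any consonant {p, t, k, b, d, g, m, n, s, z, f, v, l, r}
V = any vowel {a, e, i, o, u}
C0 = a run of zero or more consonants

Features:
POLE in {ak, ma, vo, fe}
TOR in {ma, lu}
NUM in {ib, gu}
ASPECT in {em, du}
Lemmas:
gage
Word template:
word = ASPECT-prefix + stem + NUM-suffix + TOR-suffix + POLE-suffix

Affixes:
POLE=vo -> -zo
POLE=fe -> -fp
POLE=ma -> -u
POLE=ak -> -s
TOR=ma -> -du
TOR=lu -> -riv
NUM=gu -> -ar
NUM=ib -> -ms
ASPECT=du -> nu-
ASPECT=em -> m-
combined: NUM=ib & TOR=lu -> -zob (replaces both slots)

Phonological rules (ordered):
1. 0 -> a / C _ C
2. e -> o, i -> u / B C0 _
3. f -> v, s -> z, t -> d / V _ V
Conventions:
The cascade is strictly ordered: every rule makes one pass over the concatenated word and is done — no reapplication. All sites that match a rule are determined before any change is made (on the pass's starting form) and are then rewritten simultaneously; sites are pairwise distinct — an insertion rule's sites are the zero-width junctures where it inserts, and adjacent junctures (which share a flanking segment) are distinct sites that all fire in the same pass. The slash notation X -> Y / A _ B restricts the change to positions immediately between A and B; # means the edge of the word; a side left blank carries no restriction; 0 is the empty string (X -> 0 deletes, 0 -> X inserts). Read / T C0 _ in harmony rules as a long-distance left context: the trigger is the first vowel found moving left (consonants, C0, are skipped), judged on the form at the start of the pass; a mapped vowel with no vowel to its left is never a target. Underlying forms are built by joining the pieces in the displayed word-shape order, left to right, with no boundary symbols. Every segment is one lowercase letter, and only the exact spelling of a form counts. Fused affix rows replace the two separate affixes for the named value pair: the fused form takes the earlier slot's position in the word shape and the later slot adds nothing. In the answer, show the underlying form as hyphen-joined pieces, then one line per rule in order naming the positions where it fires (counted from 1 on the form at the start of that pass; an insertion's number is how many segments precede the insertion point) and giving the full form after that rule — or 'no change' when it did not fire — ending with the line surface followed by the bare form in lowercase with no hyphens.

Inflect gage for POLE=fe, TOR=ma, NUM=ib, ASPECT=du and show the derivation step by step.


underlying: nu-gage-ms-du-fp
1. 0 -> a / C _ C: inserts after position(s) 7, 8, 11: nugagemasadufap
2. e -> o, i -> u / B C0 _: fires at position(s) 6: nugagomasadufap
3. f -> v, s -> z, t -> d / V _ V: fires at position(s) 9, 13: nugagomazaduvap
surface: nugagomazaduvap


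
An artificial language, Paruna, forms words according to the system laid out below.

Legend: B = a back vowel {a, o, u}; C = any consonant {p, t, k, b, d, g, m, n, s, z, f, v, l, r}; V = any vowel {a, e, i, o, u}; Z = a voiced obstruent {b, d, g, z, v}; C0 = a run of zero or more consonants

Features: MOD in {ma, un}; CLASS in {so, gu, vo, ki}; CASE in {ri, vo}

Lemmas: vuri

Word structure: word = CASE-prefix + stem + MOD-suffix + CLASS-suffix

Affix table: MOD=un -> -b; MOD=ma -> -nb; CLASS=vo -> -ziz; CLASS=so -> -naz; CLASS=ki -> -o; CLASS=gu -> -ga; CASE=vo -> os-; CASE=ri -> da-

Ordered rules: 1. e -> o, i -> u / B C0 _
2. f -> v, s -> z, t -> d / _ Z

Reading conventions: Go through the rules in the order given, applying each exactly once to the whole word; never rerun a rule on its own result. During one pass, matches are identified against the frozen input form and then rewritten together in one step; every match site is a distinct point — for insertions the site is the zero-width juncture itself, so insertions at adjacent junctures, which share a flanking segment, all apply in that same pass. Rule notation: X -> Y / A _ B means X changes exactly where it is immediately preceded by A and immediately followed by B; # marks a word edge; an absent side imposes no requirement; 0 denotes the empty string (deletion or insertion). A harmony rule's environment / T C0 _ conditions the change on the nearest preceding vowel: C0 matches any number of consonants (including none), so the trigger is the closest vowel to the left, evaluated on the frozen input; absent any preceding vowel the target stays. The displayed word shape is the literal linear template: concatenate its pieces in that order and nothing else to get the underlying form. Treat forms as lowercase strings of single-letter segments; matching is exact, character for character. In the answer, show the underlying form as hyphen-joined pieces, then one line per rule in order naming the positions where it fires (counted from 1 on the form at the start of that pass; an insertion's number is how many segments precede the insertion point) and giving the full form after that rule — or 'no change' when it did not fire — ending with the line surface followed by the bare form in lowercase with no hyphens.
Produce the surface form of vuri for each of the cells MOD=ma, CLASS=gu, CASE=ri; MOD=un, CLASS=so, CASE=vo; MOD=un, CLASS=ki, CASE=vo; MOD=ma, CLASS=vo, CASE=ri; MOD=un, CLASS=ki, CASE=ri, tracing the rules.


cell MOD=ma, CLASS=gu, CASE=ri:
underlying: da-vuri-nb-ga
1. e -> o, i -> u / B C0 _: fires at position(s) 6: davurunbga
2. f -> v, s -> z, t -> d / _ Z: no change
surface: davurunbga

cell MOD=un, CLASS=so, CASE=vo:
underlying: os-vuri-b-naz
1. e -> o, i -> u / B C0 _: fires at position(s) 6: osvurubnaz
2. f -> v, s -> z, t -> d / _ Z: fires at position(s) 2: ozvurubnaz
surface: ozvurubnaz

cell MOD=un, CLASS=ki, CASE=vo:
underlying: os-vuri-b-o
1. e -> o, i -> u / B C0 _: fires at position(s) 6: osvurubo
2. f -> v, s -> z, t -> d / _ Z: fires at position(s) 2: ozvurubo
surface: ozvurubo

cell MOD=ma, CLASS=vo, CASE=ri:
underlying: da-vuri-nb-ziz
1. e -> o, i -> u / B C0 _: fires at position(s) 6: davurunbziz
2. f -> v, s -> z, t -> d / _ Z: no change
surface: davurunbziz

cell MOD=un, CLASS=ki, CASE=ri:
underlying: da-vuri-b-o
1. e -> o, i -> u / B C0 _: fires at position(s) 6: davurubo
2. f -> v, s -> z, t -> d / _ Z: no change
surface: davurubo


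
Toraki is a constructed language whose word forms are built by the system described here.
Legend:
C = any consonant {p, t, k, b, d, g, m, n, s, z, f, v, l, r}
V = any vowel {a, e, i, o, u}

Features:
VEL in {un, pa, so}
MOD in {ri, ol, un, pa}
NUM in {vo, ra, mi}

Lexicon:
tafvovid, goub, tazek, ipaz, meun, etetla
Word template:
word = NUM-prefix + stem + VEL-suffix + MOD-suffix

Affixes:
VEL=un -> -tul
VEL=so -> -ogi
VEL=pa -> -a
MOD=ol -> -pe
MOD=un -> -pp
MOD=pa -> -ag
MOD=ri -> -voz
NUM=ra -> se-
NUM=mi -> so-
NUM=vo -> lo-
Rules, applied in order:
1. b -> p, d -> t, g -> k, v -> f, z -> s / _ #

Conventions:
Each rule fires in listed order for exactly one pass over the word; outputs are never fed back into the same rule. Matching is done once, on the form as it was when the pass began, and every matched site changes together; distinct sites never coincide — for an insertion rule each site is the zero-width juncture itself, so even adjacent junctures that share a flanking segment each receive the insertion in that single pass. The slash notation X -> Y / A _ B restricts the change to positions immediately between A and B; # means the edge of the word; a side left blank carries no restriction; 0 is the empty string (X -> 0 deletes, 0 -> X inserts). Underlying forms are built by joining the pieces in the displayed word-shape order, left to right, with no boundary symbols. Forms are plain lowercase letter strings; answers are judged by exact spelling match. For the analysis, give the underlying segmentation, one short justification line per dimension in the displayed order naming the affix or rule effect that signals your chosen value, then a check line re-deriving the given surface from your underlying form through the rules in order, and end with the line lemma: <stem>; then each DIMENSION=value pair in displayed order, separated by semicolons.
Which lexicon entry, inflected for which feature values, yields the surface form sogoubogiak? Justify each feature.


underlying: so-goub-ogi-ag
VEL=so - signalled by the affix -ogi
MOD=pa - signalled by the affix -ag
NUM=mi - signalled by the affix so-
check: sogoubogiag -> sogoubogiak
lemma: goub; VEL=so; MOD=pa; NUM=mi


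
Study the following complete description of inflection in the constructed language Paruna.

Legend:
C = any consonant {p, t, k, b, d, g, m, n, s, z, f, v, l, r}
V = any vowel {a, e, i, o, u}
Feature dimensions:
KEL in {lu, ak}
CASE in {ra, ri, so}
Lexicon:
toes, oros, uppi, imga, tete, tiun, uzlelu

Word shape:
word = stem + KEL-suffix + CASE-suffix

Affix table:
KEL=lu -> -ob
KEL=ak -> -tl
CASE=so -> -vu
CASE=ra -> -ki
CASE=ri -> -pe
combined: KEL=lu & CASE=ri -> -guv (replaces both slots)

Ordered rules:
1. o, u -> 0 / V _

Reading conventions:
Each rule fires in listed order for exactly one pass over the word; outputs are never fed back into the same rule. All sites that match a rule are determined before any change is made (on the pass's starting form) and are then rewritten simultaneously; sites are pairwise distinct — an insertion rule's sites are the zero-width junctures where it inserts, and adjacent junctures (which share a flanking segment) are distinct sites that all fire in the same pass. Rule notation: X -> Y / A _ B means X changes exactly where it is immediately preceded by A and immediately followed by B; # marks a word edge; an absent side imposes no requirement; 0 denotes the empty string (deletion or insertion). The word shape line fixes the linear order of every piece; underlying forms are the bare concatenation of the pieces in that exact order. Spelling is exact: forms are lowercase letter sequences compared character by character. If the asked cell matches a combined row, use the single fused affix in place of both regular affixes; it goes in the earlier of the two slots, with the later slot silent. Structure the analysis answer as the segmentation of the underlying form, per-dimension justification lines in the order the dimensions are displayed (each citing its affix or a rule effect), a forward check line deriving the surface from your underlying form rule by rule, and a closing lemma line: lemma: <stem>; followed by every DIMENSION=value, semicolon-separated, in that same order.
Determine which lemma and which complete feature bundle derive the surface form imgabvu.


underlying: imga-ob-vu
KEL=lu - signalled by the affix -ob
CASE=so - signalled by the affix -vu
check: imgaobvu -> imgabvu
lemma: imga; KEL=lu; CASE=so


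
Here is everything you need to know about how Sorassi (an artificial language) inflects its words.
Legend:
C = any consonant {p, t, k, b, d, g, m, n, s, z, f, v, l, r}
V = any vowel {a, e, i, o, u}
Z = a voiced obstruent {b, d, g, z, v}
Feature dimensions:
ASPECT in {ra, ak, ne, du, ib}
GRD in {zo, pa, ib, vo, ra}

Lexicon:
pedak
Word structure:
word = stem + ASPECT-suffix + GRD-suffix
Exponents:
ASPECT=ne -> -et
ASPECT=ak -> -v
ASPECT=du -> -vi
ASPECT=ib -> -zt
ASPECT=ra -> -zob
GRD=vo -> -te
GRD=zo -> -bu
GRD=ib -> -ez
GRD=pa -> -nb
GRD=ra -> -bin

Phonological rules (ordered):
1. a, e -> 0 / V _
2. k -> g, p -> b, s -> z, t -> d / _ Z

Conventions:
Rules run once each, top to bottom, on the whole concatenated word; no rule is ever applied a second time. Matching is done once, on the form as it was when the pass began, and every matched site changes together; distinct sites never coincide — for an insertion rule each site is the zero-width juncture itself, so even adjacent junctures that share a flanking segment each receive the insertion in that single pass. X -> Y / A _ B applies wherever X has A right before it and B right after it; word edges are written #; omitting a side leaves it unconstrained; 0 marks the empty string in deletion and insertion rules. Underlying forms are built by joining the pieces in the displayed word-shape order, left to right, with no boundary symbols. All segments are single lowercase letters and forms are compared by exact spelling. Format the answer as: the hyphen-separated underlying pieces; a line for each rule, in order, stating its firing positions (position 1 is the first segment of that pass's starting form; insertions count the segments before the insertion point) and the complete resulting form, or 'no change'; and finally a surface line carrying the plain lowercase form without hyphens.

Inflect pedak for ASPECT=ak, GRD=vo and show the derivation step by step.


underlying: pedak-v-te
1. a, e -> 0 / V _: no change
2. k -> g, p -> b, s -> z, t -> d / _ Z: fires at position(s) 5: pedagvte
surface: pedagvte


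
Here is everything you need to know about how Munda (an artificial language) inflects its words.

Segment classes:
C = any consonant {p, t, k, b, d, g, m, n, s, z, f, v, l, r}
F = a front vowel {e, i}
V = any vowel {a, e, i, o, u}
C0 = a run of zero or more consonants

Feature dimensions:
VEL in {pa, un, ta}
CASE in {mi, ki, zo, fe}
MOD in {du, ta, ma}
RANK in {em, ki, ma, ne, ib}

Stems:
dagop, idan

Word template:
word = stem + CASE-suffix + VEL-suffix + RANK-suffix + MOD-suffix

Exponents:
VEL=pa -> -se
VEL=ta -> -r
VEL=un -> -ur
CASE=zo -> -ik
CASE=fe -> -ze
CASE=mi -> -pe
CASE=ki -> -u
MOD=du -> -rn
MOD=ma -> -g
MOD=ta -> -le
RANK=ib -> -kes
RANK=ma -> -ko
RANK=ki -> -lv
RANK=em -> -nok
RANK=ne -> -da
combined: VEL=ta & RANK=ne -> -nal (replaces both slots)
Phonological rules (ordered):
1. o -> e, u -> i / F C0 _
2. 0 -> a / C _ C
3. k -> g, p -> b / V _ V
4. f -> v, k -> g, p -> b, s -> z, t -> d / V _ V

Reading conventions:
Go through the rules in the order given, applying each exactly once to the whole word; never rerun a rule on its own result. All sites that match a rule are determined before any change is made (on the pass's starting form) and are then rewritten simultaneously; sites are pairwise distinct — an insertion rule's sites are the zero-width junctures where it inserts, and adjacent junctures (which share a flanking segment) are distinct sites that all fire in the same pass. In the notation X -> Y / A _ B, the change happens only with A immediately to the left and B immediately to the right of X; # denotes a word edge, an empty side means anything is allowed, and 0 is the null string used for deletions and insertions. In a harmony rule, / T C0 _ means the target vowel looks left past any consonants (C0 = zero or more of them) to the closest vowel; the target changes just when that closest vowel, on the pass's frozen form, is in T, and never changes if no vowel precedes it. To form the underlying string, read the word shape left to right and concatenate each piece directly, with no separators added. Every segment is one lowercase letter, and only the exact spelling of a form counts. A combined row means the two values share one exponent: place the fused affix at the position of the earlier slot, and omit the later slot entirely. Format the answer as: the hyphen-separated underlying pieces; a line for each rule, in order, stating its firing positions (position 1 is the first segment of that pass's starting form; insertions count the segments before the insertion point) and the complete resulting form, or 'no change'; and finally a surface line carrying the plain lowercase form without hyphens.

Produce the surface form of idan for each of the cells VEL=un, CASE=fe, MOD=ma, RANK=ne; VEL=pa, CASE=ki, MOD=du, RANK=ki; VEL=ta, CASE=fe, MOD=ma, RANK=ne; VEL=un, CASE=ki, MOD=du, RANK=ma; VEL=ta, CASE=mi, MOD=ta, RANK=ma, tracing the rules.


cell VEL=un, CASE=fe, MOD=ma, RANK=ne:
underlying: idan-ze-ur-da-g
1. o -> e, u -> i / F C0 _: fires at position(s) 7: idanzeirdag
2. 0 -> a / C _ C: inserts after position(s) 4, 8: idanazeiradag
3. k -> g, p -> b / V _ V: no change
4. f -> v, k -> g, p -> b, s -> z, t -> d / V _ V: no change
surface: idanazeiradag

cell VEL=pa, CASE=ki, MOD=du, RANK=ki:
underlying: idan-u-se-lv-rn
1. o -> e, u -> i / F C0 _: no change
2. 0 -> a / C _ C: inserts after position(s) 8, 9, 10: idanuselavaran
3. k -> g, p -> b / V _ V: no change
4. f -> v, k -> g, p -> b, s -> z, t -> d / V _ V: fires at position(s) 6: idanuzelavaran
surface: idanuzelavaran

cell VEL=ta, CASE=fe, MOD=ma, RANK=ne:
underlying: idan-ze-nal-g
1. o -> e, u -> i / F C0 _: no change
2. 0 -> a / C _ C: inserts after position(s) 4, 9: idanazenalag
3. k -> g, p -> b / V _ V: no change
4. f -> v, k -> g, p -> b, s -> z, t -> d / V _ V: no change
surface: idanazenalag

cell VEL=un, CASE=ki, MOD=du, RANK=ma:
underlying: idan-u-ur-ko-rn
1. o -> e, u -> i / F C0 _: no change
2. 0 -> a / C _ C: inserts after position(s) 7, 10: idanuurakoran
3. k -> g, p -> b / V _ V: fires at position(s) 9: idanuuragoran
4. f -> v, k -> g, p -> b, s -> z, t -> d / V _ V: no change
surface: idanuuragoran

cell VEL=ta, CASE=mi, MOD=ta, RANK=ma:
underlying: idan-pe-r-ko-le
1. o -> e, u -> i / F C0 _: fires at position(s) 9: idanperkele
2. 0 -> a / C _ C: inserts after position(s) 4, 7: idanaperakele
3. k -> g, p -> b / V _ V: fires at position(s) 6, 10: idanaberagele
4. f -> v, k -> g, p -> b, s -> z, t -> d / V _ V: no change
surface: idanaberagele


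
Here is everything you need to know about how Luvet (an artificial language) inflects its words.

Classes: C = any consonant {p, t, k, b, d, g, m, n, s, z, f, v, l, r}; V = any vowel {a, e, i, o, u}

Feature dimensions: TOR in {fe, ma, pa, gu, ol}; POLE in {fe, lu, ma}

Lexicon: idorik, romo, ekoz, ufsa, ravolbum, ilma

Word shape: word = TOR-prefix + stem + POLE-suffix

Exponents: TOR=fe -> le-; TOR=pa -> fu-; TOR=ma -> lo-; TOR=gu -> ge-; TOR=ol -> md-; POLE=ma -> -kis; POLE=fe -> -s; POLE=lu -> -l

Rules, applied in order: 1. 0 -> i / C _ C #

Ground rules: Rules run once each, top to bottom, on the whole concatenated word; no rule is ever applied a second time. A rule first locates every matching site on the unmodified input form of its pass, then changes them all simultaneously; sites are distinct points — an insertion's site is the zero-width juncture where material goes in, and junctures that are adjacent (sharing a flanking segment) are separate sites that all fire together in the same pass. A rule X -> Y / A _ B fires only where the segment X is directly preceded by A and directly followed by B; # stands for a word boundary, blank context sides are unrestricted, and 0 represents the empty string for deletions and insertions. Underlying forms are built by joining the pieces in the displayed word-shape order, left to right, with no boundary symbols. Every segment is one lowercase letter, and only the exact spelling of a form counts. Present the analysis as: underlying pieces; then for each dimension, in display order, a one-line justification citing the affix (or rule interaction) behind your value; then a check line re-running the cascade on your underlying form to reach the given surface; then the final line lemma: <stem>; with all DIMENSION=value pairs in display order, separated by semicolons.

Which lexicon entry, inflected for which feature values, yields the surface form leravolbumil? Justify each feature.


underlying: le-ravolbum-l
TOR=fe - signalled by the affix le-
POLE=lu - signalled by the affix -l
check: leravolbuml -> leravolbumil
lemma: ravolbum; TOR=fe; POLE=lu


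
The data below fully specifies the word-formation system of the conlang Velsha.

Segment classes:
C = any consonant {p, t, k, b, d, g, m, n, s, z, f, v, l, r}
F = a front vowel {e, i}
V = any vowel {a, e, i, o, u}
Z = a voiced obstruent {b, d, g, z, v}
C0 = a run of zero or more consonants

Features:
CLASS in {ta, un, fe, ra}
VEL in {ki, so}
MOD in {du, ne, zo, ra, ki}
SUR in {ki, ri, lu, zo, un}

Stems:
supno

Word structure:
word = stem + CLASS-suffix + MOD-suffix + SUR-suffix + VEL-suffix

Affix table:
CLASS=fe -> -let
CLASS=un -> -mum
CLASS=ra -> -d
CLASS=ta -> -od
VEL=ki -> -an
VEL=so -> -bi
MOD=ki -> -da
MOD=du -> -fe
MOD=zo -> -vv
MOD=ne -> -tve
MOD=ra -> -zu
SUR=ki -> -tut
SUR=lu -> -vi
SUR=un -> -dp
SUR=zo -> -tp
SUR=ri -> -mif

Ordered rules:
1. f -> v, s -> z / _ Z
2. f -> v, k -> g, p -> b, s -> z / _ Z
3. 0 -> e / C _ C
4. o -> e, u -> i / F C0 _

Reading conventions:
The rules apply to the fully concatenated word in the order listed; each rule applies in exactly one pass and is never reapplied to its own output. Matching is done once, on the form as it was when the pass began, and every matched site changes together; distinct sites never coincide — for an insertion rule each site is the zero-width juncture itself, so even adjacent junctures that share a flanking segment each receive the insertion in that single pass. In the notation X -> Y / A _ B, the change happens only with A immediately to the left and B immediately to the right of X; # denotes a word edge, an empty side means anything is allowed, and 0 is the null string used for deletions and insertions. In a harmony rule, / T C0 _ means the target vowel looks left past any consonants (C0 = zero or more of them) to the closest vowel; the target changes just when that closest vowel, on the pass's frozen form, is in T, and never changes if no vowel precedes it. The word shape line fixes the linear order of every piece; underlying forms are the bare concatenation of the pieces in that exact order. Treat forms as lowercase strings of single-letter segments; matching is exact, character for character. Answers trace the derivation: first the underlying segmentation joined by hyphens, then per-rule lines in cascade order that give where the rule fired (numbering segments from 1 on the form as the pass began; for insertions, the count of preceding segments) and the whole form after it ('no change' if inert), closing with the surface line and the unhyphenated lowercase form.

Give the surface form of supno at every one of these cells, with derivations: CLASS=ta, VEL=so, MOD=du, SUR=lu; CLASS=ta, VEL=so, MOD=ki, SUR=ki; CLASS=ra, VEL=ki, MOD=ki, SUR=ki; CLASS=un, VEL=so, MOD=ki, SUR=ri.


cell CLASS=ta, VEL=so, MOD=du, SUR=lu:
underlying: supno-od-fe-vi-bi
1. f -> v, s -> z / _ Z: no change
2. f -> v, k -> g, p -> b, s -> z / _ Z: no change
3. 0 -> e / C _ C: inserts after position(s) 3, 7: supenoodefevibi
4. o -> e, u -> i / F C0 _: fires at position(s) 6: supeneodefevibi
surface: supeneodefevibi

cell CLASS=ta, VEL=so, MOD=ki, SUR=ki:
underlying: supno-od-da-tut-bi
1. f -> v, s -> z / _ Z: no change
2. f -> v, k -> g, p -> b, s -> z / _ Z: no change
3. 0 -> e / C _ C: inserts after position(s) 3, 7, 12: supenoodedatutebi
4. o -> e, u -> i / F C0 _: fires at position(s) 6: supeneodedatutebi
surface: supeneodedatutebi

cell CLASS=ra, VEL=ki, MOD=ki, SUR=ki:
underlying: supno-d-da-tut-an
1. f -> v, s -> z / _ Z: no change
2. f -> v, k -> g, p -> b, s -> z / _ Z: no change
3. 0 -> e / C _ C: inserts after position(s) 3, 6: supenodedatutan
4. o -> e, u -> i / F C0 _: fires at position(s) 6: supenededatutan
surface: supenededatutan

cell CLASS=un, VEL=so, MOD=ki, SUR=ri:
underlying: supno-mum-da-mif-bi
1. f -> v, s -> z / _ Z: fires at position(s) 13: supnomumdamivbi
2. f -> v, k -> g, p -> b, s -> z / _ Z: no change
3. 0 -> e / C _ C: inserts after position(s) 3, 8, 13: supenomumedamivebi
4. o -> e, u -> i / F C0 _: fires at position(s) 6: supenemumedamivebi
surface: supenemumedamivebi


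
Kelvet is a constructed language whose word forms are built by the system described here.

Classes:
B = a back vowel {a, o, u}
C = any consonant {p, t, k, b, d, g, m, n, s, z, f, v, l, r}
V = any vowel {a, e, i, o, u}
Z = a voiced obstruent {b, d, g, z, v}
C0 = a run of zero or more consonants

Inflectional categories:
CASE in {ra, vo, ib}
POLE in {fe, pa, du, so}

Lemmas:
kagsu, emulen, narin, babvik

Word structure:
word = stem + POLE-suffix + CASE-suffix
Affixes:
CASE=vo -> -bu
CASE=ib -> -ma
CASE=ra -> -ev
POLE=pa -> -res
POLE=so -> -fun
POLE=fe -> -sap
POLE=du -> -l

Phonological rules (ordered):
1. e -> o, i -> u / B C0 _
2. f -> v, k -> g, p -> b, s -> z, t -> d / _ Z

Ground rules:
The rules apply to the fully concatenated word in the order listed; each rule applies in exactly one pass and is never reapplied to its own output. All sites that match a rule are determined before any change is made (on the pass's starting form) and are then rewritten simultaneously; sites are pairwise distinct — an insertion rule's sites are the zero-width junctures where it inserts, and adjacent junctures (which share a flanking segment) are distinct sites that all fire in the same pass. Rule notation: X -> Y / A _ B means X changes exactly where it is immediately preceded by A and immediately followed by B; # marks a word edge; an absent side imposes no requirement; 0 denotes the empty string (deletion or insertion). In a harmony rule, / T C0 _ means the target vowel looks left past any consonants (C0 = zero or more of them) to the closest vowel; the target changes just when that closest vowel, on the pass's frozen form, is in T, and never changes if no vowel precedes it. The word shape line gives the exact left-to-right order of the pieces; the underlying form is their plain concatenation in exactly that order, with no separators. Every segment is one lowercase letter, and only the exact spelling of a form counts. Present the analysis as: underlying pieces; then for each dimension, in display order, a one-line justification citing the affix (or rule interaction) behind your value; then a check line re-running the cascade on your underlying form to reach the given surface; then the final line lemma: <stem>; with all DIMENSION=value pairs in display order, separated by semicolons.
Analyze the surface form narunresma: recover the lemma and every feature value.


underlying: narin-res-ma
CASE=ib - signalled by the affix -ma
POLE=pa - signalled by the affix -res
check: narinresma -> narunresma -> narunresma
lemma: narin; CASE=ib; POLE=pa


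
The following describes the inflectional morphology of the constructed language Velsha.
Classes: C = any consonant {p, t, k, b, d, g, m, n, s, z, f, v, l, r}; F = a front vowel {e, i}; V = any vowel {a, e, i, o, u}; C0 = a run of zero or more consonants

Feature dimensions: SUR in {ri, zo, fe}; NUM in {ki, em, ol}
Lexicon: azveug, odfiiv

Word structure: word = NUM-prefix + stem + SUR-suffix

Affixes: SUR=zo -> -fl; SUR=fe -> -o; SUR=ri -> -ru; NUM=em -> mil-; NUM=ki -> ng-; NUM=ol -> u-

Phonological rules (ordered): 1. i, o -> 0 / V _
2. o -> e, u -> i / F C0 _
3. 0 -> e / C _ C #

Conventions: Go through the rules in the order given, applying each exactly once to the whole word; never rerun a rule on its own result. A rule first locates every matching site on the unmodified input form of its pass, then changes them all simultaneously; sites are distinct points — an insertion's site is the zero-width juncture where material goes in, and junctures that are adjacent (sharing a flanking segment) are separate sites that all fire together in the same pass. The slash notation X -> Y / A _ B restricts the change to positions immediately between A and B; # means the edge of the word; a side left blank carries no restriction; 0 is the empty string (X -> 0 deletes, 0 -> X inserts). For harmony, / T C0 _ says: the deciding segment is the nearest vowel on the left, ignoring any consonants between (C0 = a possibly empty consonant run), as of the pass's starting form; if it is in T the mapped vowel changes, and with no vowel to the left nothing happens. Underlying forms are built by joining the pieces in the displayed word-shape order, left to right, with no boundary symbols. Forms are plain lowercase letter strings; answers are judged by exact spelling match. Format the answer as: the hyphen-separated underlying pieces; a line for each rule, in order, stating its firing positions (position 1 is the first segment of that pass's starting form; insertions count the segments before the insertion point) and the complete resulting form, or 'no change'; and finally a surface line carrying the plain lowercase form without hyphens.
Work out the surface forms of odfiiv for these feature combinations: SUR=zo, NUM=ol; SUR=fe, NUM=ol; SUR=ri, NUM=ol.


cell SUR=zo, NUM=ol:
underlying: u-odfiiv-fl
1. i, o -> 0 / V _: fires at position(s) 2, 6: udfivfl
2. o -> e, u -> i / F C0 _: no change
3. 0 -> e / C _ C #: inserts after position(s) 6: udfivfel
surface: udfivfel

cell SUR=fe, NUM=ol:
underlying: u-odfiiv-o
1. i, o -> 0 / V _: fires at position(s) 2, 6: udfivo
2. o -> e, u -> i / F C0 _: fires at position(s) 6: udfive
3. 0 -> e / C _ C #: no change
surface: udfive

cell SUR=ri, NUM=ol:
underlying: u-odfiiv-ru
1. i, o -> 0 / V _: fires at position(s) 2, 6: udfivru
2. o -> e, u -> i / F C0 _: fires at position(s) 7: udfivri
3. 0 -> e / C _ C #: no change
surface: udfivri
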